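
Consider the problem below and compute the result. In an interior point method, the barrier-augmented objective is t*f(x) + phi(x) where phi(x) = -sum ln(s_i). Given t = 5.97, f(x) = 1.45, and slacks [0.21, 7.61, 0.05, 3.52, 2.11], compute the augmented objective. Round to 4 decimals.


Step 1: Compute log-barrier.
ln values: [-1.5606, 2.0295, -2.9957, 1.2585, 0.7467]
phi = -(-1.5606 + 2.0295 - 2.9957 + 1.2585 + 0.7467) = 0.5218
Step 2: Compute augmented objective.
t*f(x) = 5.97*1.45 = 8.6565
Total = 8.6565 + 0.5218 = 9.1783


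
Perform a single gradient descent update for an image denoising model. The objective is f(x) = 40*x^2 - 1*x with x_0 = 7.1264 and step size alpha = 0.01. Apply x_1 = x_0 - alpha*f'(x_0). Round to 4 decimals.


We compute the gradient at x_0 and apply the update.
f'(x) = 80*x - 1
f'(7.1264) = 80*7.1264 - 1 = 569.112
x_1 = 7.1264 - 0.01*569.112 = 1.4353


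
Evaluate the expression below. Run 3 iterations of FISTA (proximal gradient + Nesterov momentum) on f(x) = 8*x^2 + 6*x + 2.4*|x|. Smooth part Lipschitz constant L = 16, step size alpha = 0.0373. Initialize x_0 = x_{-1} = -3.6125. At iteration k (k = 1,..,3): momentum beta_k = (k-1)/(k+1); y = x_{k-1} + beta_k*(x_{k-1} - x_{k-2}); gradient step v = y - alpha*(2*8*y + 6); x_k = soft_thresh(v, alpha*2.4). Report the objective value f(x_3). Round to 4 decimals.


FISTA on f(x) = 8*x^2 + 6*x + 2.4*|x|
L = 16, alpha = 0.0373
Iteration 1: beta = 0.0, y = -3.6125 + 0.0*(-3.6125 + 3.6125) = -3.6125
  grad(y) = -51.8, v = y - alpha*grad = -1.6804
  prox(v) = soft_thresh(-1.6804, 0.0895) = -1.5908
Iteration 2: beta = 0.3333, y = -1.5908 + 0.3333*(-1.5908 + 3.6125) = -0.917
  grad(y) = -8.6713, v = y - alpha*grad = -0.5935
  prox(v) = soft_thresh(-0.5935, 0.0895) = -0.504
Iteration 3: beta = 0.5, y = -0.504 + 0.5*(-0.504 + 1.5908) = 0.0394
  grad(y) = 6.6308, v = y - alpha*grad = -0.2079
  prox(v) = soft_thresh(-0.2079, 0.0895) = -0.1184
f(x_3) = 8*(-0.1184)^2 + 6*(-0.1184) + 2.4*|-0.1184| = -0.3141


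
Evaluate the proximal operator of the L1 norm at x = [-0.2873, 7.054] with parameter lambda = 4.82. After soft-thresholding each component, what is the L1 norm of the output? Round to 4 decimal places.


Soft-thresholding with lambda = 4.82:
prox(-0.2873) = sign(-0.2873)*max(|-0.2873| - 4.82, 0) = 0.0
prox(7.054) = sign(7.054)*max(|7.054| - 4.82, 0) = 2.234
prox(x) = [0.0, 2.234]
||prox(x)||_1 = 0.0 + 2.234 = 2.234


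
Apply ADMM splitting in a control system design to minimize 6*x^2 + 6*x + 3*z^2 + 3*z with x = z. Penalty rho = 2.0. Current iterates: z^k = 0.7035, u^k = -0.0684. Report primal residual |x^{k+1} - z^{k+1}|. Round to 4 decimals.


ADMM iteration with rho = 2.0, z^k = 0.7035, u^k = -0.0684
Step 1: x-update.
Minimize 6*x^2 + 6*x + (2.0/2)*(x - 0.7035 - 0.0684)^2
FOC: (2*6 + 2.0)*x = -6 + 2.0*(0.7035 + 0.0684)
x^{k+1} = -0.3183
Step 2: z-update.
Minimize 3*z^2 + 3*z + (2.0/2)*(-0.3183 - z - 0.0684)^2
FOC: (2*3 + 2.0)*z = -3 + 2.0*(-0.3183 - 0.0684)
z^{k+1} = -0.4717
Step 3: u-update.
u^{k+1} = -0.0684 - 0.3183 + 0.4717 = 0.085
Step 4: Primal residual = |-0.3183 + 0.4717| = 0.1534


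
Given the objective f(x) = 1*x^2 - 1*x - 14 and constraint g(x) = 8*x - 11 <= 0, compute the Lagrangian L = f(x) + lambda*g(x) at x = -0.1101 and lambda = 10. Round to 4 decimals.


Step 1: Evaluate f(x).
f(-0.1101) = 1*(-0.1101)^2 - 1*(-0.1101) - 14 = -13.8778
Step 2: Evaluate g(x).
g(-0.1101) = 8*-0.1101 - 11 = -11.8808
Step 3: Compute Lagrangian.
L = -13.8778 + 10*-11.8808 = -132.6858


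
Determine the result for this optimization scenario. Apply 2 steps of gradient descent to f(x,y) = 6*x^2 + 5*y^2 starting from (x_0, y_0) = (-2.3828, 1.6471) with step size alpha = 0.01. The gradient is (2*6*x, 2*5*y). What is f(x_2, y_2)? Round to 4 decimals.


Gradient descent on f(x,y) = 6*x^2 + 5*y^2.
Starting point: (-2.3828, 1.6471), alpha = 0.01
Step 1: grad_x = 2*6*-2.3828 = -28.5936, grad_y = 2*5*1.6471 = 16.471
  x_1 = -2.3828 - 0.01*-28.5936 = -2.0969
  y_1 = 1.6471 - 0.01*16.471 = 1.4824
Step 2: grad_x = 2*6*-2.0969 = -25.1624, grad_y = 2*5*1.4824 = 14.8239
  x_2 = -2.0969 - 0.01*-25.1624 = -1.8452
  y_2 = 1.4824 - 0.01*14.8239 = 1.3342
f(-1.8452, 1.3342) = 6*(-1.8452)^2 + 5*1.3342^2 = 29.3293


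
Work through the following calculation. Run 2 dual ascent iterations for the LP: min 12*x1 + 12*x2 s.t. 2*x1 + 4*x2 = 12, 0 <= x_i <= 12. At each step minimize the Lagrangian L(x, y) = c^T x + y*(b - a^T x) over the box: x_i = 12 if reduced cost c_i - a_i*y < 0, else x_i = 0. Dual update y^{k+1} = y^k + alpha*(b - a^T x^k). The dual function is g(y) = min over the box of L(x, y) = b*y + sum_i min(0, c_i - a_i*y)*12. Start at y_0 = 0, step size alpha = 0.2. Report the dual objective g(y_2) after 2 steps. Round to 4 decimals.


Dual ascent for LP: min 12*x1 + 12*x2, 2*x1 + 4*x2 = 12, 0 <= x_i <= 12
Step 1: y^k = 0.0, reduced costs: (12.0, 12.0)
  x^k = (0.0, 0.0), subgradient = b - a^T x = 12.0
  y^{k+1} = 0.0 + 0.2*12.0 = 2.4
Step 2: y^k = 2.4, reduced costs: (7.2, 2.4)
  x^k = (0.0, 0.0), subgradient = b - a^T x = 12.0
  y^{k+1} = 2.4 + 0.2*12.0 = 4.8
Dual objective at y_2 = 4.8: reduced costs (2.4, -7.2), box minimizer x = (0.0, 12.0)
g(y_2) = b*y + (c1 - a1*y)*x1 + (c2 - a2*y)*x2 = 12*4.8 + 2.4*0.0 + (-7.2)*12.0 = 57.6 + 0.0 - 86.4 = -28.8


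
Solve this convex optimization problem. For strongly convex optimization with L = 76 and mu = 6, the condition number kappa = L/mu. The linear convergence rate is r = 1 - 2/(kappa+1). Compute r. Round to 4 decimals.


Step 1: Compute the condition number.
kappa = L/mu = 76/6 = 12.6667
Step 2: Compute the convergence rate.
r = 1 - 2/(kappa + 1) = 1 - 2*mu/(L + mu) = (L - mu)/(L + mu) = 70/82 = 0.8537


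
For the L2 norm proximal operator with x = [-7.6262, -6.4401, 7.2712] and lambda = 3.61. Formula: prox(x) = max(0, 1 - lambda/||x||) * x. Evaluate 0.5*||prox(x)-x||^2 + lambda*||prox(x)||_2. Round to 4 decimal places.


Step 1: Compute ||x||.
||x|| = 12.3493
Step 2: Compute scaling factor.
scale = max(0, 1 - 3.61/12.3493) = 0.7077
Step 3: prox(x) = [-5.3969, -4.5575, 5.1456]
||prox(x)|| = 8.7393
Step 4: Proximal objective.
0.5*||prox-x||^2 = 6.5161
lambda*||prox|| = 31.5489
Total = 38.0648


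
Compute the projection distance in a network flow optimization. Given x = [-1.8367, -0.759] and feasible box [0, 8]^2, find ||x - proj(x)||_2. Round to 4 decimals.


Project each component onto [0, 8].
clip(-1.8367) = 0.0, clip(-0.759) = 0.0
Projection = [0.0, 0.0]
Squared diffs: [3.3735, 0.5761]
Distance = sqrt(3.9496) = 1.9873


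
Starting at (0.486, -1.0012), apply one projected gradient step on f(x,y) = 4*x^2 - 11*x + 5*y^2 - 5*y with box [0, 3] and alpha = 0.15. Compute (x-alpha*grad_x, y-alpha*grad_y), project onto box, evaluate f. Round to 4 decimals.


Step 1: Compute gradient at (0.486, -1.0012).
grad_x = 2*4*0.486 - 11 = -7.112
grad_y = 2*5*-1.0012 - 5 = -15.012
Step 2: Gradient step.
x_raw = 0.486 - 0.15*-7.112 = 1.5528
y_raw = -1.0012 - 0.15*-15.012 = 1.2506
Step 3: Project onto [0, 3].
x_proj = clip(1.5528) = 1.5528
y_proj = clip(1.2506) = 1.2506
Step 4: Evaluate f.
f(1.5528, 1.2506) = -5.869


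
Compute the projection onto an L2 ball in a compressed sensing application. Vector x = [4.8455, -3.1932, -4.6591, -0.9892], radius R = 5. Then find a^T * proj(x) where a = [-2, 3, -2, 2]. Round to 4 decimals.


Step 1: Compute ||x|| (intermediates to 6 decimals).
||x|| = sqrt(4.8455^2 + (-3.1932)^2 + (-4.6591)^2 + (-0.9892)^2) = 7.507405
Step 2: Project.
Since ||x|| > R, scale = R/||x|| = 5/7.507405 = 0.666009, proj(x) = scale * x
proj(x) = [3.227147, -2.1267, -3.103003, -0.658816]
Step 3: Dot product.
a^T * proj(x) = -2*3.227147 + 3*(-2.1267) - 2*(-3.103003) + 2*(-0.658816) = -7.946


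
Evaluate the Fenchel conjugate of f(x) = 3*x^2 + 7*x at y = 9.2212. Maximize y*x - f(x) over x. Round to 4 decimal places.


f*(y) = sup_x {y*x - a*x^2 - b*x} = sup_x {(y-b)*x - a*x^2}
FOC: (y - b) - 2a*x = 0 => x* = (y - b)/(2a)
x* = (9.2212 - 7)/(2*3) = 0.3702
f*(9.2212) = (y-b)^2/(4a) = (9.2212 - 7)^2/(4*3)
= 4.9337/12 = 0.4111


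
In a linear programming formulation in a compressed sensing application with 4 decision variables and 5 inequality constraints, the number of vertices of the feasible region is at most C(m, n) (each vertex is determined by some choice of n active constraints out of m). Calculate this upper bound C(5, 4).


Each vertex corresponds to some choice of n active constraints out of m, so the number of vertices is at most C(m, n) = m! / (n!(m-n)!).
m = 5, n = 4
Numerator: 5 * 4 * 3 * 2
Denominator: 4! = 24
C(5, 4) = 5


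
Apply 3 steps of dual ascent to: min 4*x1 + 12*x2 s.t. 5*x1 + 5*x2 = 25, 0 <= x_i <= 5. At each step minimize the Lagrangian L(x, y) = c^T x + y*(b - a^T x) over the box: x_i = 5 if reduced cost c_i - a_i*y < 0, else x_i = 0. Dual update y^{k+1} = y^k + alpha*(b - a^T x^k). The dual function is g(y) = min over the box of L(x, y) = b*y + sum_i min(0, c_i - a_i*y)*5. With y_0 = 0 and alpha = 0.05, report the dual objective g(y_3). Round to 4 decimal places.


Dual ascent for LP: min 4*x1 + 12*x2, 5*x1 + 5*x2 = 25, 0 <= x_i <= 5
Step 1: y^k = 0.0, reduced costs: (4.0, 12.0)
  x^k = (0.0, 0.0), subgradient = b - a^T x = 25.0
  y^{k+1} = 0.0 + 0.05*25.0 = 1.25
Step 2: y^k = 1.25, reduced costs: (-2.25, 5.75)
  x^k = (5.0, 0.0), subgradient = b - a^T x = 0.0
  y^{k+1} = 1.25 + 0.05*0.0 = 1.25
Step 3: y^k = 1.25, reduced costs: (-2.25, 5.75)
  x^k = (5.0, 0.0), subgradient = b - a^T x = 0.0
  y^{k+1} = 1.25 + 0.05*0.0 = 1.25
Dual objective at y_3 = 1.25: reduced costs (-2.25, 5.75), box minimizer x = (5.0, 0.0)
g(y_3) = b*y + (c1 - a1*y)*x1 + (c2 - a2*y)*x2 = 25*1.25 + (-2.25)*5.0 + 5.75*0.0 = 31.25 - 11.25 + 0.0 = 20.0


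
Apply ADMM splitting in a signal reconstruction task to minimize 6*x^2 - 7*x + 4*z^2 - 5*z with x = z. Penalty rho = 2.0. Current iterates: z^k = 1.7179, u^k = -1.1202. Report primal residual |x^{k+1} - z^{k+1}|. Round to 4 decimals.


ADMM iteration with rho = 2.0, z^k = 1.7179, u^k = -1.1202
Step 1: x-update.
Minimize 6*x^2 - 7*x + (2.0/2)*(x - 1.7179 - 1.1202)^2
FOC: (2*6 + 2.0)*x = 7 + 2.0*(1.7179 + 1.1202)
x^{k+1} = 0.9054
Step 2: z-update.
Minimize 4*z^2 - 5*z + (2.0/2)*(0.9054 - z - 1.1202)^2
FOC: (2*4 + 2.0)*z = 5 + 2.0*(0.9054 - 1.1202)
z^{k+1} = 0.457
Step 3: u-update.
u^{k+1} = -1.1202 + 0.9054 - 0.457 = -0.6718
Step 4: Primal residual = |0.9054 - 0.457| = 0.4484


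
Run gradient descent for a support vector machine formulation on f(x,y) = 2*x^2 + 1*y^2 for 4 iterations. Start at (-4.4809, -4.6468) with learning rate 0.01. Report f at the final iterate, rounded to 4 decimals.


Gradient descent on f(x,y) = 2*x^2 + 1*y^2.
Starting point: (-4.4809, -4.6468), alpha = 0.01
Step 1: grad_x = 2*2*-4.4809 = -17.9236, grad_y = 2*1*-4.6468 = -9.2936
  x_1 = -4.4809 - 0.01*-17.9236 = -4.3017
  y_1 = -4.6468 - 0.01*-9.2936 = -4.5539
Step 2: grad_x = 2*2*-4.3017 = -17.2067, grad_y = 2*1*-4.5539 = -9.1077
  x_2 = -4.3017 - 0.01*-17.2067 = -4.1296
  y_2 = -4.5539 - 0.01*-9.1077 = -4.4628
Step 3: grad_x = 2*2*-4.1296 = -16.5184, grad_y = 2*1*-4.4628 = -8.9256
  x_3 = -4.1296 - 0.01*-16.5184 = -3.9644
  y_3 = -4.4628 - 0.01*-8.9256 = -4.3735
Step 4: grad_x = 2*2*-3.9644 = -15.8577, grad_y = 2*1*-4.3735 = -8.7471
  x_4 = -3.9644 - 0.01*-15.8577 = -3.8058
  y_4 = -4.3735 - 0.01*-8.7471 = -4.2861
f(-3.8058, -4.2861) = 2*(-3.8058)^2 + 1*(-4.2861)^2 = 47.3391


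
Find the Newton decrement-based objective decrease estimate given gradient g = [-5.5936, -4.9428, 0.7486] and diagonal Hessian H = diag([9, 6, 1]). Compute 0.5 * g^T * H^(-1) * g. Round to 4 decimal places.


Step 1: H is diagonal, so H^(-1) * g = [-0.6215, -0.8238, 0.7486].
Step 2: g^T H^(-1) g = sum_i g_i^2 / H_ii
  = (-5.5936)^2/9 + (-4.9428)^2/6 + (0.7486)^2/1
  = 3.4765 + 4.0719 + 0.5604 = 8.1088
Step 3: Objective decrease = 0.5 * g^T H^(-1) g = 4.0544


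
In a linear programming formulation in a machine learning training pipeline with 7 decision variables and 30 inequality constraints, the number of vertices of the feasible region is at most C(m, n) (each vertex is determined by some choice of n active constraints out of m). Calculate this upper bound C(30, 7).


Each vertex corresponds to some choice of n active constraints out of m, so the number of vertices is at most C(m, n) = m! / (n!(m-n)!).
m = 30, n = 7
Numerator: 30 * 29 * 28 * 27 * 26 * 25 * 24
Denominator: 7! = 5040
C(30, 7) = 2035800


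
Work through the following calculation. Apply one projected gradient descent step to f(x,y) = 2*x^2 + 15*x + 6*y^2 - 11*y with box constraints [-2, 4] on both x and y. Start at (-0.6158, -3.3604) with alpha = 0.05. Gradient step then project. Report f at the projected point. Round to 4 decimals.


Step 1: Compute gradient at (-0.6158, -3.3604).
grad_x = 2*2*-0.6158 + 15 = 12.5368
grad_y = 2*6*-3.3604 - 11 = -51.3248
Step 2: Gradient step.
x_raw = -0.6158 - 0.05*12.5368 = -1.2426
y_raw = -3.3604 - 0.05*-51.3248 = -0.7942
Step 3: Project onto [-2, 4].
x_proj = clip(-1.2426) = -1.2426
y_proj = clip(-0.7942) = -0.7942
Step 4: Evaluate f.
f(-1.2426, -0.7942) = -3.0314


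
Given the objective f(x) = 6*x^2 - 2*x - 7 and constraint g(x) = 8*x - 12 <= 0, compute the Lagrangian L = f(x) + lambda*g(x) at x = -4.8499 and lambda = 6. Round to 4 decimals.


Step 1: Evaluate f(x).
f(-4.8499) = 6*(-4.8499)^2 - 2*(-4.8499) - 7 = 143.829
Step 2: Evaluate g(x).
g(-4.8499) = 8*-4.8499 - 12 = -50.7992
Step 3: Compute Lagrangian.
L = 143.829 + 6*-50.7992 = -160.9662


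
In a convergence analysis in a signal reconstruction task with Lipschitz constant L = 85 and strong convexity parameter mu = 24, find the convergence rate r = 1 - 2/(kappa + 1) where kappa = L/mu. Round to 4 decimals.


Step 1: Compute the condition number.
kappa = L/mu = 85/24 = 3.5417
Step 2: Compute the convergence rate.
r = 1 - 2/(kappa + 1) = 1 - 2*mu/(L + mu) = (L - mu)/(L + mu) = 61/109 = 0.5596


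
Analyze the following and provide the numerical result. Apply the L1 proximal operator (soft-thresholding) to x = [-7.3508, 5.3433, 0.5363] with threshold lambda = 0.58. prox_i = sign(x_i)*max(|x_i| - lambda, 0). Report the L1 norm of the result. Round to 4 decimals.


Soft-thresholding with lambda = 0.58:
prox(-7.3508) = sign(-7.3508)*max(|-7.3508| - 0.58, 0) = -6.7708
prox(5.3433) = sign(5.3433)*max(|5.3433| - 0.58, 0) = 4.7633
prox(0.5363) = sign(0.5363)*max(|0.5363| - 0.58, 0) = 0.0
prox(x) = [-6.7708, 4.7633, 0.0]
||prox(x)||_1 = 6.7708 + 4.7633 + 0.0 = 11.5341


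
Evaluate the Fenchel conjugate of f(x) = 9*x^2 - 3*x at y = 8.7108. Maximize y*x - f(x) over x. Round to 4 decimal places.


f*(y) = sup_x {y*x - a*x^2 - b*x} = sup_x {(y-b)*x - a*x^2}
FOC: (y - b) - 2a*x = 0 => x* = (y - b)/(2a)
x* = (8.7108 + 3)/(2*9) = 0.6506
f*(8.7108) = (y-b)^2/(4a) = (8.7108 + 3)^2/(4*9)
= 137.1428/36 = 3.8095


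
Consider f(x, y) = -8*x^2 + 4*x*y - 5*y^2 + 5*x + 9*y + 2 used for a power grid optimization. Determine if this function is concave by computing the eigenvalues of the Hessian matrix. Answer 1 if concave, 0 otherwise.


The Hessian of f(x,y) = -8*x^2 + 4*x*y - 5*y^2 + 5*x + 9*y + 2 is:
H = [[-16, 4], [4, -10]]
Trace = -16 - 10 = -26
Determinant = -16*-10 - (4)^2 = 144
Discriminant = (-26)^2 - 4*144 = 100.0
Eigenvalues: lambda_1 = -18.0, lambda_2 = -8.0
The function is concave.

1


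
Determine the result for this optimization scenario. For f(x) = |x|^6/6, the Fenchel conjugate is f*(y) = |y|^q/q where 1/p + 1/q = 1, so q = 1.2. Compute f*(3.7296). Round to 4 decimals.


The conjugate exponent q satisfies 1/p + 1/q = 1.
p = 6, so q = 6/(6 - 1) = 1.2
|y|^q = 3.7296^1.2 = 4.8528
f*(3.7296) = 4.8528 / 1.2 = 4.044


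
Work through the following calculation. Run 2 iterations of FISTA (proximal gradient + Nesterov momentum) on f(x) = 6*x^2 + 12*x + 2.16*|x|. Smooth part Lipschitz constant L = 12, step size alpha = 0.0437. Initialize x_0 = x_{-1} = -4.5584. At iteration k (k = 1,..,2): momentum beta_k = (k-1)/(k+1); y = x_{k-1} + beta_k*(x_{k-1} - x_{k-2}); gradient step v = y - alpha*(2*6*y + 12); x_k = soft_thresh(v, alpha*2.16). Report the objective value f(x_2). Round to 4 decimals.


FISTA on f(x) = 6*x^2 + 12*x + 2.16*|x|
L = 12, alpha = 0.0437
Iteration 1: beta = 0.0, y = -4.5584 + 0.0*(-4.5584 + 4.5584) = -4.5584
  grad(y) = -42.7008, v = y - alpha*grad = -2.6924
  prox(v) = soft_thresh(-2.6924, 0.0944) = -2.598
Iteration 2: beta = 0.3333, y = -2.598 + 0.3333*(-2.598 + 4.5584) = -1.9445
  grad(y) = -11.3341, v = y - alpha*grad = -1.4492
  prox(v) = soft_thresh(-1.4492, 0.0944) = -1.3548
f(x_2) = 6*(-1.3548)^2 + 12*(-1.3548) + 2.16*|-1.3548| = -2.3182


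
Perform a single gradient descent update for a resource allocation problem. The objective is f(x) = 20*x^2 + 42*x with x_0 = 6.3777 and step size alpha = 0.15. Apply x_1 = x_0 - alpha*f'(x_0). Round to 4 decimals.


We compute the gradient at x_0 and apply the update.
f'(x) = 40*x + 42
f'(6.3777) = 40*6.3777 + 42 = 297.108
x_1 = 6.3777 - 0.15*297.108 = -38.1885


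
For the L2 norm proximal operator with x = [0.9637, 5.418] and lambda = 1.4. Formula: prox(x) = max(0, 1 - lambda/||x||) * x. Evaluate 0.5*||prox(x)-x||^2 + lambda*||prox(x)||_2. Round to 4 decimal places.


Step 1: Compute ||x||.
||x|| = 5.503
Step 2: Compute scaling factor.
scale = max(0, 1 - 1.4/5.503) = 0.7456
Step 3: prox(x) = [0.7185, 4.0396]
||prox(x)|| = 4.103
Step 4: Proximal objective.
0.5*||prox-x||^2 = 0.98
lambda*||prox|| = 5.7442
Total = 6.7243


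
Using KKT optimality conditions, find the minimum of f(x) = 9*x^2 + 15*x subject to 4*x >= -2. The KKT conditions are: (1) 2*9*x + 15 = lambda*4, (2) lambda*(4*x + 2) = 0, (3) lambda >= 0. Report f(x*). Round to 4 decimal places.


Step 1: Try lambda = 0 (constraint inactive).
x_unc = -15/(2*9) = -0.8333
Check: 4*-0.8333 = -3.3332 < -2 -- violated!
Step 2: Constraint must be active: 4*x = -2
x* = -2/4 = -0.5
lambda = (2*9*(-0.5) + 15)/4 = 1.5
Step 3: Compute optimal value.
f(x*) = 9*(-0.5)^2 + 15*(-0.5) = -5.25


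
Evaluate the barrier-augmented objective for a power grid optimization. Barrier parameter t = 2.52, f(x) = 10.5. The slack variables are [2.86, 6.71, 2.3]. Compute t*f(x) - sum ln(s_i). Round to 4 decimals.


Step 1: Compute log-barrier.
ln values: [1.0508, 1.9036, 0.8329]
phi = -(1.0508 + 1.9036 + 0.8329) = -3.7873
Step 2: Compute augmented objective.
t*f(x) = 2.52*10.5 = 26.46
Total = 26.46 - 3.7873 = 22.6727


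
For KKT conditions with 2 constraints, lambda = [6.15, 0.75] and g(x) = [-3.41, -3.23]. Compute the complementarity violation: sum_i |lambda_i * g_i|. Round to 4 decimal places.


KKT complementary slackness check:
lambda_1 * g_1 = 6.15 * -3.41 = -20.9715
lambda_2 * g_2 = 0.75 * -3.23 = -2.4225
Total violation = 20.9715 + 2.4225 = 23.394


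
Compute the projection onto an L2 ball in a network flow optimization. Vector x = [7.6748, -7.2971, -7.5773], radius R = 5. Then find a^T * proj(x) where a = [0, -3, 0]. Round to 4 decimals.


Step 1: Compute ||x|| (intermediates to 6 decimals).
||x|| = sqrt(7.6748^2 + (-7.2971)^2 + (-7.5773)^2) = 13.021739
Step 2: Project.
Since ||x|| > R, scale = R/||x|| = 5/13.021739 = 0.383973, proj(x) = scale * x
proj(x) = [2.946916, -2.801889, -2.909479]
Step 3: Dot product.
a^T * proj(x) = 0*2.946916 - 3*(-2.801889) + 0*(-2.909479) = 8.4057


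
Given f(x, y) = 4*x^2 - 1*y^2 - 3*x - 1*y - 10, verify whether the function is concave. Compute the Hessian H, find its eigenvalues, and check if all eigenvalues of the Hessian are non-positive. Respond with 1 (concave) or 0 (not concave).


The Hessian of f(x,y) = 4*x^2 - 1*y^2 - 3*x - 1*y - 10 is:
H = [[8, 0], [0, -2]]
Trace = 8 - 2 = 6
Determinant = 8*-2 - (0)^2 = -16
Discriminant = (6)^2 - 4*-16 = 100.0
Eigenvalues: lambda_1 = -2.0, lambda_2 = 8.0
The function is not concave.

0


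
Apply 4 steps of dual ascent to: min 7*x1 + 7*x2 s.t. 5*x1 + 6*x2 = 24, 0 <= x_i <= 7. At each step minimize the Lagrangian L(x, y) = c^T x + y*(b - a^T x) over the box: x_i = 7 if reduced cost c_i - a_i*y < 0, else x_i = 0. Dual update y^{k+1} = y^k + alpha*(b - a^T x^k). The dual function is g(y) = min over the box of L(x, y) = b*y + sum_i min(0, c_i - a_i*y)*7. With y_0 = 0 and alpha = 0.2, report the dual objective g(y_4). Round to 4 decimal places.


Dual ascent for LP: min 7*x1 + 7*x2, 5*x1 + 6*x2 = 24, 0 <= x_i <= 7
Step 1: y^k = 0.0, reduced costs: (7.0, 7.0)
  x^k = (0.0, 0.0), subgradient = b - a^T x = 24.0
  y^{k+1} = 0.0 + 0.2*24.0 = 4.8
Step 2: y^k = 4.8, reduced costs: (-17.0, -21.8)
  x^k = (7.0, 7.0), subgradient = b - a^T x = -53.0
  y^{k+1} = 4.8 + 0.2*-53.0 = -5.8
Step 3: y^k = -5.8, reduced costs: (36.0, 41.8)
  x^k = (0.0, 0.0), subgradient = b - a^T x = 24.0
  y^{k+1} = -5.8 + 0.2*24.0 = -1.0
Step 4: y^k = -1.0, reduced costs: (12.0, 13.0)
  x^k = (0.0, 0.0), subgradient = b - a^T x = 24.0
  y^{k+1} = -1.0 + 0.2*24.0 = 3.8
Dual objective at y_4 = 3.8: reduced costs (-12.0, -15.8), box minimizer x = (7.0, 7.0)
g(y_4) = b*y + (c1 - a1*y)*x1 + (c2 - a2*y)*x2 = 24*3.8 + (-12.0)*7.0 + (-15.8)*7.0 = 91.2 - 84.0 - 110.6 = -103.4


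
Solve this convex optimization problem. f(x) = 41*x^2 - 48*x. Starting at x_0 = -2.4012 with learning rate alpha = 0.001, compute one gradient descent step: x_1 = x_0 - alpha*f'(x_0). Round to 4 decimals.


We compute the gradient at x_0 and apply the update.
f'(x) = 82*x - 48
f'(-2.4012) = 82*-2.4012 - 48 = -244.8984
x_1 = -2.4012 - 0.001*-244.8984 = -2.1563


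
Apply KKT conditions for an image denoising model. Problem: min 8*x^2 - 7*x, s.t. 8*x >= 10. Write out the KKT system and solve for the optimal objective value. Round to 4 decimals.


Step 1: Try lambda = 0 (constraint inactive).
x_unc = 7/(2*8) = 0.4375
Check: 8*0.4375 = 3.5 < 10 -- violated!
Step 2: Constraint must be active: 8*x = 10
x* = 10/8 = 1.25
lambda = (2*8*1.25 - 7)/8 = 1.625
Step 3: Compute optimal value.
f(x*) = 8*1.25^2 - 7*1.25 = 3.75


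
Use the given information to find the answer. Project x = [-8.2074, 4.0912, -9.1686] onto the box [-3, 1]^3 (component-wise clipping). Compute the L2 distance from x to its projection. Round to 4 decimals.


Project each component onto [-3, 1].
clip(-8.2074) = -3.0, clip(4.0912) = 1.0, clip(-9.1686) = -3.0
Projection = [-3.0, 1.0, -3.0]
Squared diffs: [27.117, 9.5555, 38.0516]
Distance = sqrt(74.7241) = 8.6443


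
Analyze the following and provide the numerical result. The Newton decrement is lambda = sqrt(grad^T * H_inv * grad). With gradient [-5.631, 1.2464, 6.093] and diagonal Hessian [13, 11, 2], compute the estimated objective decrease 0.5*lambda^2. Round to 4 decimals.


Step 1: H is diagonal, so H^(-1) * g = [-0.4332, 0.1133, 3.0465].
Step 2: g^T H^(-1) g = sum_i g_i^2 / H_ii
  = (-5.631)^2/13 + (1.2464)^2/11 + (6.093)^2/2
  = 2.4391 + 0.1412 + 18.5623 = 21.1426
Step 3: Objective decrease = 0.5 * g^T H^(-1) g = 10.5713


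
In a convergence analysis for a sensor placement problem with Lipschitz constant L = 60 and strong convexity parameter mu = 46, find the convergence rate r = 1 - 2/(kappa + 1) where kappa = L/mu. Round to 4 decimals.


Step 1: Compute the condition number.
kappa = L/mu = 60/46 = 1.3043
Step 2: Compute the convergence rate.
r = 1 - 2/(kappa + 1) = 1 - 2*mu/(L + mu) = (L - mu)/(L + mu) = 14/106 = 0.1321


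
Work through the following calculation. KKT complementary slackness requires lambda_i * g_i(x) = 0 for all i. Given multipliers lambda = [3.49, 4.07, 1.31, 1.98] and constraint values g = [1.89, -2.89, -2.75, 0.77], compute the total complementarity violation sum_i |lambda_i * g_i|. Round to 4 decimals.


KKT complementary slackness check:
lambda_1 * g_1 = 3.49 * 1.89 = 6.5961
lambda_2 * g_2 = 4.07 * -2.89 = -11.7623
lambda_3 * g_3 = 1.31 * -2.75 = -3.6025
lambda_4 * g_4 = 1.98 * 0.77 = 1.5246
Total violation = 6.5961 + 11.7623 + 3.6025 + 1.5246 = 23.4855


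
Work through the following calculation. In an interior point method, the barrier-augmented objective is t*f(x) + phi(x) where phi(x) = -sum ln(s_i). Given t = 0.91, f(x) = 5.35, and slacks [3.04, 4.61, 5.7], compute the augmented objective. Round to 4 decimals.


Step 1: Compute log-barrier.
ln values: [1.1119, 1.5282, 1.7405]
phi = -(1.1119 + 1.5282 + 1.7405) = -4.3806
Step 2: Compute augmented objective.
t*f(x) = 0.91*5.35 = 4.8685
Total = 4.8685 - 4.3806 = 0.4879


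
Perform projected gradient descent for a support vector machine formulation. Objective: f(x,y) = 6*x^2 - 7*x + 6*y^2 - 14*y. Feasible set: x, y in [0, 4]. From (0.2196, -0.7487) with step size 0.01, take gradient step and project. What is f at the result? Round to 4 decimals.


Step 1: Compute gradient at (0.2196, -0.7487).
grad_x = 2*6*0.2196 - 7 = -4.3648
grad_y = 2*6*-0.7487 - 14 = -22.9844
Step 2: Gradient step.
x_raw = 0.2196 - 0.01*-4.3648 = 0.2632
y_raw = -0.7487 - 0.01*-22.9844 = -0.5189
Step 3: Project onto [0, 4].
x_proj = clip(0.2632) = 0.2632
y_proj = clip(-0.5189) = 0.0
Step 4: Evaluate f.
f(0.2632, 0.0) = -1.4269


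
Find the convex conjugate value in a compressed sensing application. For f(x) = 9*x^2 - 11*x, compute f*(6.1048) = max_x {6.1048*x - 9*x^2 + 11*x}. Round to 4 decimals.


f*(y) = sup_x {y*x - a*x^2 - b*x} = sup_x {(y-b)*x - a*x^2}
FOC: (y - b) - 2a*x = 0 => x* = (y - b)/(2a)
x* = (6.1048 + 11)/(2*9) = 0.9503
f*(6.1048) = (y-b)^2/(4a) = (6.1048 + 11)^2/(4*9)
= 292.5742/36 = 8.1271


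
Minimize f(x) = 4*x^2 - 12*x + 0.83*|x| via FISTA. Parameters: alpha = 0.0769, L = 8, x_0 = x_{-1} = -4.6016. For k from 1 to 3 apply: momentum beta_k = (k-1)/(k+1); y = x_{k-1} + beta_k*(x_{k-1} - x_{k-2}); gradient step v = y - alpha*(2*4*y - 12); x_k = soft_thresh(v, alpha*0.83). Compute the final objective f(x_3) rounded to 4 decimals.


FISTA on f(x) = 4*x^2 - 12*x + 0.83*|x|
L = 8, alpha = 0.0769
Iteration 1: beta = 0.0, y = -4.6016 + 0.0*(-4.6016 + 4.6016) = -4.6016
  grad(y) = -48.8128, v = y - alpha*grad = -0.8479
  prox(v) = soft_thresh(-0.8479, 0.0638) = -0.7841
Iteration 2: beta = 0.3333, y = -0.7841 + 0.3333*(-0.7841 + 4.6016) = 0.4884
  grad(y) = -8.0925, v = y - alpha*grad = 1.1108
  prox(v) = soft_thresh(1.1108, 0.0638) = 1.0469
Iteration 3: beta = 0.5, y = 1.0469 + 0.5*(1.0469 + 0.7841) = 1.9624
  grad(y) = 3.6994, v = y - alpha*grad = 1.6779
  prox(v) = soft_thresh(1.6779, 0.0638) = 1.6141
f(x_3) = 4*1.6141^2 - 12*1.6141 + 0.83*|1.6141| = -7.6082


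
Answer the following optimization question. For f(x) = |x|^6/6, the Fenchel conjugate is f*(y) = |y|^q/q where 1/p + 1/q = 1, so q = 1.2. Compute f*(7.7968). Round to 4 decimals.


The conjugate exponent q satisfies 1/p + 1/q = 1.
p = 6, so q = 6/(6 - 1) = 1.2
|y|^q = 7.7968^1.2 = 11.7571
f*(7.7968) = 11.7571 / 1.2 = 9.7976


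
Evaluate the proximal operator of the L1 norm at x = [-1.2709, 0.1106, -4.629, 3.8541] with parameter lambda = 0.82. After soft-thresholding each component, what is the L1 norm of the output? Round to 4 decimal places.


Soft-thresholding with lambda = 0.82:
prox(-1.2709) = sign(-1.2709)*max(|-1.2709| - 0.82, 0) = -0.4509
prox(0.1106) = sign(0.1106)*max(|0.1106| - 0.82, 0) = 0.0
prox(-4.629) = sign(-4.629)*max(|-4.629| - 0.82, 0) = -3.809
prox(3.8541) = sign(3.8541)*max(|3.8541| - 0.82, 0) = 3.0341
prox(x) = [-0.4509, 0.0, -3.809, 3.0341]
||prox(x)||_1 = 0.4509 + 0.0 + 3.809 + 3.0341 = 7.294


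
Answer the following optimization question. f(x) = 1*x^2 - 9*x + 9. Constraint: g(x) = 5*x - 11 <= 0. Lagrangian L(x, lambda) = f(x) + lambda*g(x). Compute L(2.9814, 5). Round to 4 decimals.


Step 1: Evaluate f(x).
f(2.9814) = 1*2.9814^2 - 9*2.9814 + 9 = -8.9439
Step 2: Evaluate g(x).
g(2.9814) = 5*2.9814 - 11 = 3.907
Step 3: Compute Lagrangian.
L = -8.9439 + 5*3.907 = 10.5911


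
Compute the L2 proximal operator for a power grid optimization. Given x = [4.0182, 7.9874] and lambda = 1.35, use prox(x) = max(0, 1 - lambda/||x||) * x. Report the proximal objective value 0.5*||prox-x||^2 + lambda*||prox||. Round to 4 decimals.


Step 1: Compute ||x||.
||x|| = 8.9412
Step 2: Compute scaling factor.
scale = max(0, 1 - 1.35/8.9412) = 0.849
Step 3: prox(x) = [3.4115, 6.7814]
||prox(x)|| = 7.5912
Step 4: Proximal objective.
0.5*||prox-x||^2 = 0.9113
lambda*||prox|| = 10.2481
Total = 11.1593


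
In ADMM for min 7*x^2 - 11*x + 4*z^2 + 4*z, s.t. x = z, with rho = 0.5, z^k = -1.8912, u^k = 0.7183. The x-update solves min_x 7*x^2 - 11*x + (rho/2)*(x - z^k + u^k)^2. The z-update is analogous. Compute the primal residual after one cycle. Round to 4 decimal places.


ADMM iteration with rho = 0.5, z^k = -1.8912, u^k = 0.7183
Step 1: x-update.
Minimize 7*x^2 - 11*x + (0.5/2)*(x + 1.8912 + 0.7183)^2
FOC: (2*7 + 0.5)*x = 11 + 0.5*(-1.8912 - 0.7183)
x^{k+1} = 0.6686
Step 2: z-update.
Minimize 4*z^2 + 4*z + (0.5/2)*(0.6686 - z + 0.7183)^2
FOC: (2*4 + 0.5)*z = -4 + 0.5*(0.6686 + 0.7183)
z^{k+1} = -0.389
Step 3: u-update.
u^{k+1} = 0.7183 + 0.6686 + 0.389 = 1.7759
Step 4: Primal residual = |0.6686 + 0.389| = 1.0576


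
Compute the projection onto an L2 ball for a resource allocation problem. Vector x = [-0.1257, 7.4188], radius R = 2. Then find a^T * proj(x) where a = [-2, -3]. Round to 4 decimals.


Step 1: Compute ||x|| (intermediates to 6 decimals).
||x|| = sqrt((-0.1257)^2 + 7.4188^2) = 7.419865
Step 2: Project.
Since ||x|| > R, scale = R/||x|| = 2/7.419865 = 0.269547, proj(x) = scale * x
proj(x) = [-0.033882, 1.999715]
Step 3: Dot product.
a^T * proj(x) = -2*(-0.033882) - 3*1.999715 = -5.9314


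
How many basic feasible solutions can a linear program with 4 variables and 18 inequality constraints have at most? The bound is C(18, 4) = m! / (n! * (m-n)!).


Each vertex corresponds to some choice of n active constraints out of m, so the number of vertices is at most C(m, n) = m! / (n!(m-n)!).
m = 18, n = 4
Numerator: 18 * 17 * 16 * 15
Denominator: 4! = 24
C(18, 4) = 3060


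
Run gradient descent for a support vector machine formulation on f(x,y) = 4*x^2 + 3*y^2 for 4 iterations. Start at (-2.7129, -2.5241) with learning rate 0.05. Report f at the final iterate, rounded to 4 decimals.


Gradient descent on f(x,y) = 4*x^2 + 3*y^2.
Starting point: (-2.7129, -2.5241), alpha = 0.05
Step 1: grad_x = 2*4*-2.7129 = -21.7032, grad_y = 2*3*-2.5241 = -15.1446
  x_1 = -2.7129 - 0.05*-21.7032 = -1.6277
  y_1 = -2.5241 - 0.05*-15.1446 = -1.7669
Step 2: grad_x = 2*4*-1.6277 = -13.0219, grad_y = 2*3*-1.7669 = -10.6012
  x_2 = -1.6277 - 0.05*-13.0219 = -0.9766
  y_2 = -1.7669 - 0.05*-10.6012 = -1.2368
Step 3: grad_x = 2*4*-0.9766 = -7.8132, grad_y = 2*3*-1.2368 = -7.4209
  x_3 = -0.9766 - 0.05*-7.8132 = -0.586
  y_3 = -1.2368 - 0.05*-7.4209 = -0.8658
Step 4: grad_x = 2*4*-0.586 = -4.6879, grad_y = 2*3*-0.8658 = -5.1946
  x_4 = -0.586 - 0.05*-4.6879 = -0.3516
  y_4 = -0.8658 - 0.05*-5.1946 = -0.606
f(-0.3516, -0.606) = 4*(-0.3516)^2 + 3*(-0.606)^2 = 1.5963


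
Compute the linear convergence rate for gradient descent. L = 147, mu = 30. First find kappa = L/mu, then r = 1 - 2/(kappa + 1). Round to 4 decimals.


Step 1: Compute the condition number.
kappa = L/mu = 147/30 = 4.9
Step 2: Compute the convergence rate.
r = 1 - 2/(kappa + 1) = 1 - 2*mu/(L + mu) = (L - mu)/(L + mu) = 117/177 = 0.661


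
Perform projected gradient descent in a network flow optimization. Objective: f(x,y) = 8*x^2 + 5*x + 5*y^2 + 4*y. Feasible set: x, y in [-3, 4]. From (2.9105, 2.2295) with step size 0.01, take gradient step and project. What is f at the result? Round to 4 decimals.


Step 1: Compute gradient at (2.9105, 2.2295).
grad_x = 2*8*2.9105 + 5 = 51.568
grad_y = 2*5*2.2295 + 4 = 26.295
Step 2: Gradient step.
x_raw = 2.9105 - 0.01*51.568 = 2.3948
y_raw = 2.2295 - 0.01*26.295 = 1.9666
Step 3: Project onto [-3, 4].
x_proj = clip(2.3948) = 2.3948
y_proj = clip(1.9666) = 1.9666
Step 4: Evaluate f.
f(2.3948, 1.9666) = 85.0582


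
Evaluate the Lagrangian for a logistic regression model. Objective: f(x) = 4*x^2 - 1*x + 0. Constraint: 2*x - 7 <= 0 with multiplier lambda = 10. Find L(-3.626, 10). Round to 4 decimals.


Step 1: Evaluate f(x).
f(-3.626) = 4*(-3.626)^2 - 1*(-3.626) + 0 = 56.2175
Step 2: Evaluate g(x).
g(-3.626) = 2*-3.626 - 7 = -14.252
Step 3: Compute Lagrangian.
L = 56.2175 + 10*-14.252 = -86.3025


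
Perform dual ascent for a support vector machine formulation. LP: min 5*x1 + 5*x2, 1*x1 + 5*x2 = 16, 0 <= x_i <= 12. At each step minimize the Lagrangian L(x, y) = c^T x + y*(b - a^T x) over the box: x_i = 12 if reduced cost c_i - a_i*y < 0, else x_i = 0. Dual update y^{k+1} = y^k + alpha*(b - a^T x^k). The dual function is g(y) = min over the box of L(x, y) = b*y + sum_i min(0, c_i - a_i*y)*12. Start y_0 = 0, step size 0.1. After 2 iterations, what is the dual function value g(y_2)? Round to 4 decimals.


Dual ascent for LP: min 5*x1 + 5*x2, 1*x1 + 5*x2 = 16, 0 <= x_i <= 12
Step 1: y^k = 0.0, reduced costs: (5.0, 5.0)
  x^k = (0.0, 0.0), subgradient = b - a^T x = 16.0
  y^{k+1} = 0.0 + 0.1*16.0 = 1.6
Step 2: y^k = 1.6, reduced costs: (3.4, -3.0)
  x^k = (0.0, 12.0), subgradient = b - a^T x = -44.0
  y^{k+1} = 1.6 + 0.1*-44.0 = -2.8
Dual objective at y_2 = -2.8: reduced costs (7.8, 19.0), box minimizer x = (0.0, 0.0)
g(y_2) = b*y + (c1 - a1*y)*x1 + (c2 - a2*y)*x2 = 16*(-2.8) + 7.8*0.0 + 19.0*0.0 = -44.8 + 0.0 + 0.0 = -44.8


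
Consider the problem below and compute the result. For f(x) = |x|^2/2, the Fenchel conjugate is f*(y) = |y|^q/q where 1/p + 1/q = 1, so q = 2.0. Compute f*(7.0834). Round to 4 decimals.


The conjugate exponent q satisfies 1/p + 1/q = 1.
p = 2, so q = 2/(2 - 1) = 2.0
|y|^q = 7.0834^2.0 = 50.1746
f*(7.0834) = 50.1746 / 2.0 = 25.0873


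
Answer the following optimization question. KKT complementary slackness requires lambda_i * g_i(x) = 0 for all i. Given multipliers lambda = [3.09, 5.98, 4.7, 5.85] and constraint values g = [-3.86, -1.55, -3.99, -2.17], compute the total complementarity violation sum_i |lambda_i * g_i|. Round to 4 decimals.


KKT complementary slackness check:
lambda_1 * g_1 = 3.09 * -3.86 = -11.9274
lambda_2 * g_2 = 5.98 * -1.55 = -9.269
lambda_3 * g_3 = 4.7 * -3.99 = -18.753
lambda_4 * g_4 = 5.85 * -2.17 = -12.6945
Total violation = 11.9274 + 9.269 + 18.753 + 12.6945 = 52.6439


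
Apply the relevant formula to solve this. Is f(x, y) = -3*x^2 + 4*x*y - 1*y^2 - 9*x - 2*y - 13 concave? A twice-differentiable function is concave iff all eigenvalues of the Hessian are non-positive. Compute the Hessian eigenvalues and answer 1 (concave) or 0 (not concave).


The Hessian of f(x,y) = -3*x^2 + 4*x*y - 1*y^2 - 9*x - 2*y - 13 is:
H = [[-6, 4], [4, -2]]
Trace = -6 - 2 = -8
Determinant = -6*-2 - (4)^2 = -4
Discriminant = (-8)^2 - 4*-4 = 80.0
Eigenvalues: lambda_1 = -8.4721, lambda_2 = 0.4721
The function is not concave.

0


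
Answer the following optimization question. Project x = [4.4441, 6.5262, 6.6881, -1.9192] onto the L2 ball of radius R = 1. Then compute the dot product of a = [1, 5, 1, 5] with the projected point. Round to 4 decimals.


Step 1: Compute ||x|| (intermediates to 6 decimals).
||x|| = sqrt(4.4441^2 + 6.5262^2 + 6.6881^2 + (-1.9192)^2) = 10.524035
Step 2: Project.
Since ||x|| > R, scale = R/||x|| = 1/10.524035 = 0.095021, proj(x) = scale * x
proj(x) = [0.422283, 0.620126, 0.63551, -0.182364]
Step 3: Dot product.
a^T * proj(x) = 1*0.422283 + 5*0.620126 + 1*0.63551 + 5*(-0.182364) = 3.2466


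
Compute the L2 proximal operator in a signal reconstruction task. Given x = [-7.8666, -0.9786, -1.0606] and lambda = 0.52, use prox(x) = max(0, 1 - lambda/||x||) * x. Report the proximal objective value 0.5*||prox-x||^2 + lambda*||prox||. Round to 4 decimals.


Step 1: Compute ||x||.
||x|| = 7.9979
Step 2: Compute scaling factor.
scale = max(0, 1 - 0.52/7.9979) = 0.935
Step 3: prox(x) = [-7.3551, -0.915, -0.9916]
||prox(x)|| = 7.4779
Step 4: Proximal objective.
0.5*||prox-x||^2 = 0.1352
lambda*||prox|| = 3.8885
Total = 4.0237


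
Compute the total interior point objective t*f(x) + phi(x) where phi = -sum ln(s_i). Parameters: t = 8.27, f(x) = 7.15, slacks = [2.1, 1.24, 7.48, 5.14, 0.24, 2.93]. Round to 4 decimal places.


Step 1: Compute log-barrier.
ln values: [0.7419, 0.2151, 2.0122, 1.6371, -1.4271, 1.075]
phi = -(0.7419 + 0.2151 + 2.0122 + 1.6371 - 1.4271 + 1.075) = -4.2542
Step 2: Compute augmented objective.
t*f(x) = 8.27*7.15 = 59.1305
Total = 59.1305 - 4.2542 = 54.8763


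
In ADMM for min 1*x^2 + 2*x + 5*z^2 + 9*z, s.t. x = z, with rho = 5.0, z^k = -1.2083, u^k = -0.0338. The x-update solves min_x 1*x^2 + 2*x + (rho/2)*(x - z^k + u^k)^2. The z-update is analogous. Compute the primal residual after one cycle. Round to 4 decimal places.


ADMM iteration with rho = 5.0, z^k = -1.2083, u^k = -0.0338
Step 1: x-update.
Minimize 1*x^2 + 2*x + (5.0/2)*(x + 1.2083 - 0.0338)^2
FOC: (2*1 + 5.0)*x = -2 + 5.0*(-1.2083 + 0.0338)
x^{k+1} = -1.1246
Step 2: z-update.
Minimize 5*z^2 + 9*z + (5.0/2)*(-1.1246 - z - 0.0338)^2
FOC: (2*5 + 5.0)*z = -9 + 5.0*(-1.1246 - 0.0338)
z^{k+1} = -0.9861
Step 3: u-update.
u^{k+1} = -0.0338 - 1.1246 + 0.9861 = -0.1723
Step 4: Primal residual = |-1.1246 + 0.9861| = 0.1385


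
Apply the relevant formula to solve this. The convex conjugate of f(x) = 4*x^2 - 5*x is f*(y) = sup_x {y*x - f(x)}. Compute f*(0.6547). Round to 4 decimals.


f*(y) = sup_x {y*x - a*x^2 - b*x} = sup_x {(y-b)*x - a*x^2}
FOC: (y - b) - 2a*x = 0 => x* = (y - b)/(2a)
x* = (0.6547 + 5)/(2*4) = 0.7068
f*(0.6547) = (y-b)^2/(4a) = (0.6547 + 5)^2/(4*4)
= 31.9756/16 = 1.9985


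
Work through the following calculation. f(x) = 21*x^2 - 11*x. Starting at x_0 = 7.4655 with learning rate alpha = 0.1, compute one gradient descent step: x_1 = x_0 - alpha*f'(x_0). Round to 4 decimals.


We compute the gradient at x_0 and apply the update.
f'(x) = 42*x - 11
f'(7.4655) = 42*7.4655 - 11 = 302.551
x_1 = 7.4655 - 0.1*302.551 = -22.7896


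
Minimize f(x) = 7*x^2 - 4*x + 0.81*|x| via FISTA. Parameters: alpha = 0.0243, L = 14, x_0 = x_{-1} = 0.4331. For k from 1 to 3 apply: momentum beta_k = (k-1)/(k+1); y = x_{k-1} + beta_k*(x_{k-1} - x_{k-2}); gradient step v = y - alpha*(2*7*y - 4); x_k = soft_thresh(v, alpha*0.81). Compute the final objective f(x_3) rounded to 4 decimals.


FISTA on f(x) = 7*x^2 - 4*x + 0.81*|x|
L = 14, alpha = 0.0243
Iteration 1: beta = 0.0, y = 0.4331 + 0.0*(0.4331 - 0.4331) = 0.4331
  grad(y) = 2.0634, v = y - alpha*grad = 0.383
  prox(v) = soft_thresh(0.383, 0.0197) = 0.3633
Iteration 2: beta = 0.3333, y = 0.3633 + 0.3333*(0.3633 - 0.4331) = 0.34
  grad(y) = 0.76, v = y - alpha*grad = 0.3215
  prox(v) = soft_thresh(0.3215, 0.0197) = 0.3019
Iteration 3: beta = 0.5, y = 0.3019 + 0.5*(0.3019 - 0.3633) = 0.2711
  grad(y) = -0.2041, v = y - alpha*grad = 0.2761
  prox(v) = soft_thresh(0.2761, 0.0197) = 0.2564
f(x_3) = 7*0.2564^2 - 4*0.2564 + 0.81*|0.2564| = -0.3577


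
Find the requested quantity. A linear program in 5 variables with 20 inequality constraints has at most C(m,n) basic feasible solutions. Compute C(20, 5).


Each vertex corresponds to some choice of n active constraints out of m, so the number of vertices is at most C(m, n) = m! / (n!(m-n)!).
m = 20, n = 5
Numerator: 20 * 19 * 18 * 17 * 16
Denominator: 5! = 120
C(20, 5) = 15504


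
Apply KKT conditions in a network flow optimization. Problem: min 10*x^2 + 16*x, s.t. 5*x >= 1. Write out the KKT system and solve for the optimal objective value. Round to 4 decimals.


Step 1: Try lambda = 0 (constraint inactive).
x_unc = -16/(2*10) = -0.8
Check: 5*-0.8 = -4.0 < 1 -- violated!
Step 2: Constraint must be active: 5*x = 1
x* = 1/5 = 0.2
lambda = (2*10*0.2 + 16)/5 = 4.0
Step 3: Compute optimal value.
f(x*) = 10*0.2^2 + 16*0.2 = 3.6


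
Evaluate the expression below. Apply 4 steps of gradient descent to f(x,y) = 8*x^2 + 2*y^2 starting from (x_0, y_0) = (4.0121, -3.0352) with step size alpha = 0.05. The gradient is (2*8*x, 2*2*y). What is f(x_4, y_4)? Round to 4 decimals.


Gradient descent on f(x,y) = 8*x^2 + 2*y^2.
Starting point: (4.0121, -3.0352), alpha = 0.05
Step 1: grad_x = 2*8*4.0121 = 64.1936, grad_y = 2*2*-3.0352 = -12.1408
  x_1 = 4.0121 - 0.05*64.1936 = 0.8024
  y_1 = -3.0352 - 0.05*-12.1408 = -2.4282
Step 2: grad_x = 2*8*0.8024 = 12.8387, grad_y = 2*2*-2.4282 = -9.7126
  x_2 = 0.8024 - 0.05*12.8387 = 0.1605
  y_2 = -2.4282 - 0.05*-9.7126 = -1.9425
Step 3: grad_x = 2*8*0.1605 = 2.5677, grad_y = 2*2*-1.9425 = -7.7701
  x_3 = 0.1605 - 0.05*2.5677 = 0.0321
  y_3 = -1.9425 - 0.05*-7.7701 = -1.554
Step 4: grad_x = 2*8*0.0321 = 0.5135, grad_y = 2*2*-1.554 = -6.2161
  x_4 = 0.0321 - 0.05*0.5135 = 0.0064
  y_4 = -1.554 - 0.05*-6.2161 = -1.2432
f(0.0064, -1.2432) = 8*0.0064^2 + 2*(-1.2432)^2 = 3.0915
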